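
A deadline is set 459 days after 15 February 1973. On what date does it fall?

+365 (one year) → Feb 15, 1974 (94 left).
Feb has 28 days: +14 → Mar 1, 1974 (80 left).
Mar has 31 days: +31 → Apr 1, 1974 (49 left).
Apr has 30 days: +30 → May 1, 1974 (19 left).
+19 → May 20, 1974.

May 20, 1974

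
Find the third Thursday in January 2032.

January 15, 2032

January 1, 2032 is a Thursday.
The first Thursday is therefore January 1 (same day).
The third Thursday is 1 + 2×7 = January 15.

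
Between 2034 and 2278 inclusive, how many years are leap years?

Multiples of 4 in [2034,2278]: 61.
Of those, multiples of 100: 2 (not leap unless ÷400).
Multiples of 400: 0.
Leap years = 61 − 2 + 0 = 59.

59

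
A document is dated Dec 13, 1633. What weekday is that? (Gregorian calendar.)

Doomsday rule: the anchor day for the 1600s is Tuesday. For year 33: 33÷12 = 2 r 9, and 9÷4 = 2, so 2+9+2 = 13.
Tuesday + 13 ≡ Monday — that's 1633's doomsday.
In December the doomsday date is Dec 12.
Dec 13 is 1 day after Dec 12; 1 mod 7 = 1, so Monday + 1 = Tuesday.

Tuesday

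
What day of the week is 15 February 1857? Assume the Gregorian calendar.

Sunday

Doomsday rule: the anchor day for the 1800s is Friday. For year 57: 57÷12 = 4 r 9, and 9÷4 = 2, so 4+9+2 = 15.
Friday + 15 ≡ Saturday — that's 1857's doomsday.
In February the doomsday date is Feb 28 (1857 is not a leap year).
Feb 15 is 13 days before Feb 28; 13 mod 7 = 6, so Saturday − 6 = Sunday.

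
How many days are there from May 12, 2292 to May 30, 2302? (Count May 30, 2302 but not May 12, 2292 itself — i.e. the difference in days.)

3669

May 12, 2292 → May 12, 2293: 365 days.
May 12, 2293 → May 12, 2294: 365 days.
May 12, 2294 → May 12, 2295: 365 days.
May 12, 2295 → May 12, 2296: 366 days (Feb 29, 2296 is in that span).
May 12, 2296 → May 12, 2297: 365 days.
May 12, 2297 → May 12, 2298: 365 days.
May 12, 2298 → May 12, 2299: 365 days.
May 12, 2299 → May 12, 2300: 365 days.
May 12, 2300 → May 12, 2301: 365 days.
May 12, 2301 → Jun 12, 2301: 31 days (May has 31).
Jun 12, 2301 → Jul 12, 2301: 30 days (June has 30).
Jul 12, 2301 → Aug 12, 2301: 31 days (July has 31).
Aug 12, 2301 → Sep 12, 2301: 31 days (August has 31).
Sep 12, 2301 → Oct 12, 2301: 30 days (September has 30).
Oct 12, 2301 → Nov 12, 2301: 31 days (October has 31).
Nov 12, 2301 → Dec 12, 2301: 30 days (November has 30).
Dec 12, 2301 → Jan 12, 2302: 31 days (December has 31).
Jan 12, 2302 → Feb 12, 2302: 31 days (January has 31).
Feb 12, 2302 → Mar 12, 2302: 28 days (February has 28).
Mar 12, 2302 → Apr 12, 2302: 31 days (March has 31).
Apr 12, 2302 → May 12, 2302: 30 days (April has 30).
May 12, 2302 → May 30, 2302: 18 days.
Total: 3669 days.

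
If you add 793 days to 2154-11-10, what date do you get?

+365 (one year) → Nov 10, 2155 (428 left).
+366 (one year; includes Feb 29, 2156) → Nov 10, 2156 (62 left).
Nov has 30 days: +21 → Dec 1, 2156 (41 left).
Dec has 31 days: +31 → Jan 1, 2157 (10 left).
+10 → Jan 11, 2157.

January 11, 2157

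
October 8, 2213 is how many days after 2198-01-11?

5748

Jan 11, 2198 → Jan 11, 2199: 365 days.
Jan 11, 2199 → Jan 11, 2200: 365 days.
Jan 11, 2200 → Jan 11, 2201: 365 days.
Jan 11, 2201 → Jan 11, 2202: 365 days.
Jan 11, 2202 → Jan 11, 2203: 365 days.
Jan 11, 2203 → Jan 11, 2204: 365 days.
Jan 11, 2204 → Jan 11, 2205: 366 days (Feb 29, 2204 is in that span).
Jan 11, 2205 → Jan 11, 2206: 365 days.
Jan 11, 2206 → Jan 11, 2207: 365 days.
Jan 11, 2207 → Jan 11, 2208: 365 days.
Jan 11, 2208 → Jan 11, 2209: 366 days (Feb 29, 2208 is in that span).
Jan 11, 2209 → Jan 11, 2210: 365 days.
Jan 11, 2210 → Jan 11, 2211: 365 days.
Jan 11, 2211 → Jan 11, 2212: 365 days.
Jan 11, 2212 → Jan 11, 2213: 366 days (Feb 29, 2212 is in that span).
Jan 11, 2213 → Feb 11, 2213: 31 days (January has 31).
Feb 11, 2213 → Mar 11, 2213: 28 days (February has 28).
Mar 11, 2213 → Apr 11, 2213: 31 days (March has 31).
Apr 11, 2213 → May 11, 2213: 30 days (April has 30).
May 11, 2213 → Jun 11, 2213: 31 days (May has 31).
Jun 11, 2213 → Jul 11, 2213: 30 days (June has 30).
Jul 11, 2213 → Aug 11, 2213: 31 days (July has 31).
Aug 11, 2213 → Sep 11, 2213: 31 days (August has 31).
Sep 11, 2213 → Oct 8, 2213: 27 days.
Total: 5748 days.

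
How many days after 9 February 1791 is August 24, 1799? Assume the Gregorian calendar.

3118

Feb 9, 1791 → Feb 9, 1792: 365 days.
Feb 9, 1792 → Feb 9, 1793: 366 days (Feb 29, 1792 is in that span).
Feb 9, 1793 → Feb 9, 1794: 365 days.
Feb 9, 1794 → Feb 9, 1795: 365 days.
Feb 9, 1795 → Feb 9, 1796: 365 days.
Feb 9, 1796 → Feb 9, 1797: 366 days (Feb 29, 1796 is in that span).
Feb 9, 1797 → Feb 9, 1798: 365 days.
Feb 9, 1798 → Feb 9, 1799: 365 days.
Feb 9, 1799 → Mar 9, 1799: 28 days (February has 28).
Mar 9, 1799 → Apr 9, 1799: 31 days (March has 31).
Apr 9, 1799 → May 9, 1799: 30 days (April has 30).
May 9, 1799 → Jun 9, 1799: 31 days (May has 31).
Jun 9, 1799 → Jul 9, 1799: 30 days (June has 30).
Jul 9, 1799 → Aug 9, 1799: 31 days (July has 31).
Aug 9, 1799 → Aug 24, 1799: 15 days.
Total: 3118 days.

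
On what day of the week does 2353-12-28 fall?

Monday

Doomsday rule: the anchor day for the 2300s is Wednesday. For year 53: 53÷12 = 4 r 5, and 5÷4 = 1, so 4+5+1 = 10.
Wednesday + 10 ≡ Saturday — that's 2353's doomsday.
In December the doomsday date is Dec 12.
Dec 28 is 16 days after Dec 12; 16 mod 7 = 2, so Saturday + 2 = Monday.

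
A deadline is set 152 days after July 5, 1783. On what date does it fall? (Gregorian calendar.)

Jul has 31 days: +27 → Aug 1, 1783 (125 left).
Aug has 31 days: +31 → Sep 1, 1783 (94 left).
Sep has 30 days: +30 → Oct 1, 1783 (64 left).
Oct has 31 days: +31 → Nov 1, 1783 (33 left).
Nov has 30 days: +30 → Dec 1, 1783 (3 left).
+3 → Dec 4, 1783.

December 4, 1783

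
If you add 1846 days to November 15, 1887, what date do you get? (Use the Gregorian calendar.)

December 4, 1892

+366 (one year; includes Feb 29, 1888) → Nov 15, 1888 (1480 left).
+365 (one year) → Nov 15, 1889 (1115 left).
+365 (one year) → Nov 15, 1890 (750 left).
+365 (one year) → Nov 15, 1891 (385 left).
Nov has 30 days: +16 → Dec 1, 1891 (369 left).
Dec has 31 days: +31 → Jan 1, 1892 (338 left).
Jan has 31 days: +31 → Feb 1, 1892 (307 left).
Feb has 29 days: +29 → Mar 1, 1892 (278 left).
Mar has 31 days: +31 → Apr 1, 1892 (247 left).
Apr has 30 days: +30 → May 1, 1892 (217 left).
May has 31 days: +31 → Jun 1, 1892 (186 left).
Jun has 30 days: +30 → Jul 1, 1892 (156 left).
Jul has 31 days: +31 → Aug 1, 1892 (125 left).
Aug has 31 days: +31 → Sep 1, 1892 (94 left).
Sep has 30 days: +30 → Oct 1, 1892 (64 left).
Oct has 31 days: +31 → Nov 1, 1892 (33 left).
Nov has 30 days: +30 → Dec 1, 1892 (3 left).
+3 → Dec 4, 1892.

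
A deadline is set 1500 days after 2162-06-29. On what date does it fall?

August 7, 2166

+365 (one year) → Jun 29, 2163 (1135 left).
+366 (one year; includes Feb 29, 2164) → Jun 29, 2164 (769 left).
+365 (one year) → Jun 29, 2165 (404 left).
+365 (one year) → Jun 29, 2166 (39 left).
Jun has 30 days: +2 → Jul 1, 2166 (37 left).
Jul has 31 days: +31 → Aug 1, 2166 (6 left).
+6 → Aug 7, 2166.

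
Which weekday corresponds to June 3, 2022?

Friday

Doomsday rule: the anchor day for the 2000s is Tuesday. For year 22: 22÷12 = 1 r 10, and 10÷4 = 2, so 1+10+2 = 13.
Tuesday + 13 ≡ Monday — that's 2022's doomsday.
In June the doomsday date is Jun 6.
Jun 3 is 3 days before Jun 6; 3 mod 7 = 3, so Monday − 3 = Friday.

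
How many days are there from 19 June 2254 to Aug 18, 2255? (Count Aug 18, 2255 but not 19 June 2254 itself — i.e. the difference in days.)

425

Jun 19, 2254 → Jun 19, 2255: 365 days.
Jun 19, 2255 → Jul 19, 2255: 30 days (June has 30).
Jul 19, 2255 → Aug 18, 2255: 30 days.
Total: 425 days.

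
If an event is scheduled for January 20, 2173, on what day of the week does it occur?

Wednesday

Doomsday rule: the anchor day for the 2100s is Sunday. For year 73: 73÷12 = 6 r 1, and 1÷4 = 0, so 6+1+0 = 7.
Sunday + 7 ≡ Sunday — that's 2173's doomsday.
In January the doomsday date is Jan 3 (2173 is not a leap year).
Jan 20 is 17 days after Jan 3; 17 mod 7 = 3, so Sunday + 3 = Wednesday.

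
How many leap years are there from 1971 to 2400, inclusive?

105

Multiples of 4 in [1971,2400]: 108.
Of those, multiples of 100: 5 (not leap unless ÷400).
Multiples of 400: 2.
Leap years = 108 − 5 + 2 = 105.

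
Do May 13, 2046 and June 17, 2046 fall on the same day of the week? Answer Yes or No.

From May 13, 2046 to Jun 17, 2046 is 35 days.
35 mod 7 = 0, so they are the same weekday.
(May 13, 2046 is a Sunday; Jun 17, 2046 is a Sunday.)

Yes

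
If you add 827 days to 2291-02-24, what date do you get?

May 31, 2293

+365 (one year) → Feb 24, 2292 (462 left).
+366 (one year; includes Feb 29, 2292) → Feb 24, 2293 (96 left).
Feb has 28 days: +5 → Mar 1, 2293 (91 left).
Mar has 31 days: +31 → Apr 1, 2293 (60 left).
Apr has 30 days: +30 → May 1, 2293 (30 left).
+30 → May 31, 2293.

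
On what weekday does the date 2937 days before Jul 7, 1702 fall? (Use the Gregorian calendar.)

Jul 7, 1702 is a Friday.
2937 mod 7 = 4, so 2937 days before a Friday is Friday − 4 = Monday.

Monday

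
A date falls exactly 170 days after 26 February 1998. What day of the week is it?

Saturday

Feb 26, 1998 is a Thursday.
170 mod 7 = 2, so 170 days after a Thursday is Thursday + 2 = Saturday.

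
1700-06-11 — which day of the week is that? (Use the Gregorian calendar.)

Doomsday rule: the anchor day for the 1700s is Sunday. For year 00: 0÷12 = 0 r 0, and 0÷4 = 0, so 0+0+0 = 0.
Sunday + 0 ≡ Sunday — that's 1700's doomsday.
In June the doomsday date is Jun 6.
Jun 11 is 5 days after Jun 6; 5 mod 7 = 5, so Sunday + 5 = Friday.

Friday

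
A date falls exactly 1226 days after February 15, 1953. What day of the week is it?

Monday

First find the weekday of Feb 15, 1953. Doomsday rule: the anchor day for the 1900s is Wednesday. For year 53: 53÷12 = 4 r 5, and 5÷4 = 1, so 4+5+1 = 10.
Wednesday + 10 ≡ Saturday — that's 1953's doomsday.
In February the doomsday date is Feb 28 (1953 is not a leap year).
Feb 15 is 13 days before Feb 28; 13 mod 7 = 6, so Saturday − 6 = Sunday.
1226 mod 7 = 1, so 1226 days after a Sunday is Sunday + 1 = Monday.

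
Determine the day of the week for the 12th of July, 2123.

Monday

Doomsday rule: the anchor day for the 2100s is Sunday. For year 23: 23÷12 = 1 r 11, and 11÷4 = 2, so 1+11+2 = 14.
Sunday + 14 ≡ Sunday — that's 2123's doomsday.
In July the doomsday date is Jul 11.
Jul 12 is 1 day after Jul 11; 1 mod 7 = 1, so Sunday + 1 = Monday.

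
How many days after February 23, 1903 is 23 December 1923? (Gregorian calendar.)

7608

Feb 23, 1903 → Feb 23, 1904: 365 days.
Feb 23, 1904 → Feb 23, 1905: 366 days (Feb 29, 1904 is in that span).
Feb 23, 1905 → Feb 23, 1906: 365 days.
Feb 23, 1906 → Feb 23, 1907: 365 days.
Feb 23, 1907 → Feb 23, 1908: 365 days.
Feb 23, 1908 → Feb 23, 1909: 366 days (Feb 29, 1908 is in that span).
Feb 23, 1909 → Feb 23, 1910: 365 days.
Feb 23, 1910 → Feb 23, 1911: 365 days.
Feb 23, 1911 → Feb 23, 1912: 365 days.
Feb 23, 1912 → Feb 23, 1913: 366 days (Feb 29, 1912 is in that span).
Feb 23, 1913 → Feb 23, 1914: 365 days.
Feb 23, 1914 → Feb 23, 1915: 365 days.
Feb 23, 1915 → Feb 23, 1916: 365 days.
Feb 23, 1916 → Feb 23, 1917: 366 days (Feb 29, 1916 is in that span).
Feb 23, 1917 → Feb 23, 1918: 365 days.
Feb 23, 1918 → Feb 23, 1919: 365 days.
Feb 23, 1919 → Feb 23, 1920: 365 days.
Feb 23, 1920 → Feb 23, 1921: 366 days (Feb 29, 1920 is in that span).
Feb 23, 1921 → Feb 23, 1922: 365 days.
Feb 23, 1922 → Feb 23, 1923: 365 days.
Feb 23, 1923 → Mar 23, 1923: 28 days (February has 28).
Mar 23, 1923 → Apr 23, 1923: 31 days (March has 31).
Apr 23, 1923 → May 23, 1923: 30 days (April has 30).
May 23, 1923 → Jun 23, 1923: 31 days (May has 31).
Jun 23, 1923 → Jul 23, 1923: 30 days (June has 30).
Jul 23, 1923 → Aug 23, 1923: 31 days (July has 31).
Aug 23, 1923 → Sep 23, 1923: 31 days (August has 31).
Sep 23, 1923 → Oct 23, 1923: 30 days (September has 30).
Oct 23, 1923 → Nov 23, 1923: 31 days (October has 31).
Nov 23, 1923 → Dec 23, 1923: 30 days.
Total: 7608 days.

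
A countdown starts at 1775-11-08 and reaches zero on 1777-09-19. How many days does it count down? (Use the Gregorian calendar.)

Nov 8, 1775 → Nov 8, 1776: 366 days (Feb 29, 1776 is in that span).
Nov 8, 1776 → Dec 8, 1776: 30 days (November has 30).
Dec 8, 1776 → Jan 8, 1777: 31 days (December has 31).
Jan 8, 1777 → Feb 8, 1777: 31 days (January has 31).
Feb 8, 1777 → Mar 8, 1777: 28 days (February has 28).
Mar 8, 1777 → Apr 8, 1777: 31 days (March has 31).
Apr 8, 1777 → May 8, 1777: 30 days (April has 30).
May 8, 1777 → Jun 8, 1777: 31 days (May has 31).
Jun 8, 1777 → Jul 8, 1777: 30 days (June has 30).
Jul 8, 1777 → Aug 8, 1777: 31 days (July has 31).
Aug 8, 1777 → Sep 8, 1777: 31 days (August has 31).
Sep 8, 1777 → Sep 19, 1777: 11 days.
Total: 681 days.

681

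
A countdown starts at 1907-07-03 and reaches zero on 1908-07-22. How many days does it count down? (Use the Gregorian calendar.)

Jul 3, 1907 → Aug 3, 1907: 31 days (July has 31).
Aug 3, 1907 → Sep 3, 1907: 31 days (August has 31).
Sep 3, 1907 → Oct 3, 1907: 30 days (September has 30).
Oct 3, 1907 → Nov 3, 1907: 31 days (October has 31).
Nov 3, 1907 → Dec 3, 1907: 30 days (November has 30).
Dec 3, 1907 → Jan 3, 1908: 31 days (December has 31).
Jan 3, 1908 → Feb 3, 1908: 31 days (January has 31).
Feb 3, 1908 → Mar 3, 1908: 29 days (February has 29).
Mar 3, 1908 → Apr 3, 1908: 31 days (March has 31).
Apr 3, 1908 → May 3, 1908: 30 days (April has 30).
May 3, 1908 → Jun 3, 1908: 31 days (May has 31).
Jun 3, 1908 → Jul 3, 1908: 30 days (June has 30).
Jul 3, 1908 → Jul 22, 1908: 19 days.
Total: 385 days.

385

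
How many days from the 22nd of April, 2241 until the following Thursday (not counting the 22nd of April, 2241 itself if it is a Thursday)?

Apr 22, 2241 is a Thursday.
From Thursday to the next Thursday is 7 days.

7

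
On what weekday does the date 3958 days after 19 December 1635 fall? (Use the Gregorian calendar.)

Saturday

First find the weekday of Dec 19, 1635. Doomsday rule: the anchor day for the 1600s is Tuesday. For year 35: 35÷12 = 2 r 11, and 11÷4 = 2, so 2+11+2 = 15.
Tuesday + 15 ≡ Wednesday — that's 1635's doomsday.
In December the doomsday date is Dec 12.
Dec 19 is 7 days after Dec 12; 7 mod 7 = 0, so Wednesday + 0 = Wednesday.
3958 mod 7 = 3, so 3958 days after a Wednesday is Wednesday + 3 = Saturday.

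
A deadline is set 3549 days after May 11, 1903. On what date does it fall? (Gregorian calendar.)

+366 (one year; includes Feb 29, 1904) → May 11, 1904 (3183 left).
+365 (one year) → May 11, 1905 (2818 left).
+365 (one year) → May 11, 1906 (2453 left).
+365 (one year) → May 11, 1907 (2088 left).
+366 (one year; includes Feb 29, 1908) → May 11, 1908 (1722 left).
+365 (one year) → May 11, 1909 (1357 left).
+365 (one year) → May 11, 1910 (992 left).
+365 (one year) → May 11, 1911 (627 left).
+366 (one year; includes Feb 29, 1912) → May 11, 1912 (261 left).
May has 31 days: +21 → Jun 1, 1912 (240 left).
Jun has 30 days: +30 → Jul 1, 1912 (210 left).
Jul has 31 days: +31 → Aug 1, 1912 (179 left).
Aug has 31 days: +31 → Sep 1, 1912 (148 left).
Sep has 30 days: +30 → Oct 1, 1912 (118 left).
Oct has 31 days: +31 → Nov 1, 1912 (87 left).
Nov has 30 days: +30 → Dec 1, 1912 (57 left).
Dec has 31 days: +31 → Jan 1, 1913 (26 left).
+26 → Jan 27, 1913.

January 27, 1913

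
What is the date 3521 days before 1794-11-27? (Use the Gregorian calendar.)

−365 (one year) → Nov 27, 1793 (3156 left).
−365 (one year) → Nov 27, 1792 (2791 left).
−366 (one year; includes Feb 29, 1792) → Nov 27, 1791 (2425 left).
−365 (one year) → Nov 27, 1790 (2060 left).
−365 (one year) → Nov 27, 1789 (1695 left).
−365 (one year) → Nov 27, 1788 (1330 left).
−366 (one year; includes Feb 29, 1788) → Nov 27, 1787 (964 left).
−365 (one year) → Nov 27, 1786 (599 left).
−365 (one year) → Nov 27, 1785 (234 left).
−27 → Oct 31, 1785 (end of Oct, 31 days; 207 left).
−31 → Sep 30, 1785 (end of Sep, 30 days; 176 left).
−30 → Aug 31, 1785 (end of Aug, 31 days; 146 left).
−31 → Jul 31, 1785 (end of Jul, 31 days; 115 left).
−31 → Jun 30, 1785 (end of Jun, 30 days; 84 left).
−30 → May 31, 1785 (end of May, 31 days; 54 left).
−31 → Apr 30, 1785 (end of Apr, 30 days; 23 left).
−23 → Apr 7, 1785.

April 7, 1785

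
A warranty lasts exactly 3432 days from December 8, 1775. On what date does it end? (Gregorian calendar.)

May 1, 1785

+366 (one year; includes Feb 29, 1776) → Dec 8, 1776 (3066 left).
+365 (one year) → Dec 8, 1777 (2701 left).
+365 (one year) → Dec 8, 1778 (2336 left).
+365 (one year) → Dec 8, 1779 (1971 left).
+366 (one year; includes Feb 29, 1780) → Dec 8, 1780 (1605 left).
+365 (one year) → Dec 8, 1781 (1240 left).
+365 (one year) → Dec 8, 1782 (875 left).
+365 (one year) → Dec 8, 1783 (510 left).
+366 (one year; includes Feb 29, 1784) → Dec 8, 1784 (144 left).
Dec has 31 days: +24 → Jan 1, 1785 (120 left).
Jan has 31 days: +31 → Feb 1, 1785 (89 left).
Feb has 28 days: +28 → Mar 1, 1785 (61 left).
Mar has 31 days: +31 → Apr 1, 1785 (30 left).
Apr has 30 days: +30 → May 1, 1785 (0 left).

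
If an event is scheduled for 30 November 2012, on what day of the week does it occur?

Friday

January 1, 2012 is a Sunday.
Jan 1, 2012 → Feb 1, 2012: 31 days (January has 31).
Feb 1, 2012 → Mar 1, 2012: 29 days (February has 29).
Mar 1, 2012 → Apr 1, 2012: 31 days (March has 31).
Apr 1, 2012 → May 1, 2012: 30 days (April has 30).
May 1, 2012 → Jun 1, 2012: 31 days (May has 31).
Jun 1, 2012 → Jul 1, 2012: 30 days (June has 30).
Jul 1, 2012 → Aug 1, 2012: 31 days (July has 31).
Aug 1, 2012 → Sep 1, 2012: 31 days (August has 31).
Sep 1, 2012 → Oct 1, 2012: 30 days (September has 30).
Oct 1, 2012 → Nov 1, 2012: 31 days (October has 31).
Nov 1, 2012 → Nov 30, 2012: 29 days.
Total: 334 days.
334 mod 7 = 5, so Sunday + 5 = Friday.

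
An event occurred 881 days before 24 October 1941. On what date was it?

−365 (one year) → Oct 24, 1940 (516 left).
−366 (one year; includes Feb 29, 1940) → Oct 24, 1939 (150 left).
−24 → Sep 30, 1939 (end of Sep, 30 days; 126 left).
−30 → Aug 31, 1939 (end of Aug, 31 days; 96 left).
−31 → Jul 31, 1939 (end of Jul, 31 days; 65 left).
−31 → Jun 30, 1939 (end of Jun, 30 days; 34 left).
−30 → May 31, 1939 (end of May, 31 days; 4 left).
−4 → May 27, 1939.

May 27, 1939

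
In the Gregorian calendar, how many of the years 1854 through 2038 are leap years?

Multiples of 4 in [1854,2038]: 46.
Of those, multiples of 100: 2 (not leap unless ÷400).
Multiples of 400: 1.
Leap years = 46 − 2 + 1 = 45.

45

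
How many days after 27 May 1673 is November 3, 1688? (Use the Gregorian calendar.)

May 27, 1673 → May 27, 1674: 365 days.
May 27, 1674 → May 27, 1675: 365 days.
May 27, 1675 → May 27, 1676: 366 days (Feb 29, 1676 is in that span).
May 27, 1676 → May 27, 1677: 365 days.
May 27, 1677 → May 27, 1678: 365 days.
May 27, 1678 → May 27, 1679: 365 days.
May 27, 1679 → May 27, 1680: 366 days (Feb 29, 1680 is in that span).
May 27, 1680 → May 27, 1681: 365 days.
May 27, 1681 → May 27, 1682: 365 days.
May 27, 1682 → May 27, 1683: 365 days.
May 27, 1683 → May 27, 1684: 366 days (Feb 29, 1684 is in that span).
May 27, 1684 → May 27, 1685: 365 days.
May 27, 1685 → May 27, 1686: 365 days.
May 27, 1686 → May 27, 1687: 365 days.
May 27, 1687 → May 27, 1688: 366 days (Feb 29, 1688 is in that span).
May 27, 1688 → Jun 27, 1688: 31 days (May has 31).
Jun 27, 1688 → Jul 27, 1688: 30 days (June has 30).
Jul 27, 1688 → Aug 27, 1688: 31 days (July has 31).
Aug 27, 1688 → Sep 27, 1688: 31 days (August has 31).
Sep 27, 1688 → Oct 27, 1688: 30 days (September has 30).
Oct 27, 1688 → Nov 3, 1688: 7 days.
Total: 5639 days.

5639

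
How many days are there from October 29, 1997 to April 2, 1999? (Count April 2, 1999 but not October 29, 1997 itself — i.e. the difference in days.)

520

Oct 29, 1997 → Oct 29, 1998: 365 days.
Oct 29, 1998 → Nov 29, 1998: 31 days (October has 31).
Nov 29, 1998 → Dec 29, 1998: 30 days (November has 30).
Dec 29, 1998 → Jan 29, 1999: 31 days (December has 31).
Jan 29, 1999 → Feb 28, 1999: 30 days (January has 31).
Feb 28, 1999 → Mar 28, 1999: 28 days (February has 28).
Mar 28, 1999 → Apr 2, 1999: 5 days.
Total: 520 days.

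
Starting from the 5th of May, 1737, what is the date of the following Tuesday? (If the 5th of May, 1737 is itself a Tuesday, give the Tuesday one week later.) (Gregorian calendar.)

May 5, 1737 is a Sunday.
From Sunday to the next Tuesday is 2 days.
May 5, 1737 + 2 = May 7, 1737.

May 7, 1737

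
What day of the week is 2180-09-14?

Thursday

Doomsday rule: the anchor day for the 2100s is Sunday. For year 80: 80÷12 = 6 r 8, and 8÷4 = 2, so 6+8+2 = 16.
Sunday + 16 ≡ Tuesday — that's 2180's doomsday.
In September the doomsday date is Sep 5.
Sep 14 is 9 days after Sep 5; 9 mod 7 = 2, so Tuesday + 2 = Thursday.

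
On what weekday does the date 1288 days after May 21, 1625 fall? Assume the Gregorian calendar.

Wednesday

First find the weekday of May 21, 1625. Doomsday rule: the anchor day for the 1600s is Tuesday. For year 25: 25÷12 = 2 r 1, and 1÷4 = 0, so 2+1+0 = 3.
Tuesday + 3 ≡ Friday — that's 1625's doomsday.
In May the doomsday date is May 9.
May 21 is 12 days after May 9; 12 mod 7 = 5, so Friday + 5 = Wednesday.
1288 mod 7 = 0, so 1288 days after a Wednesday is Wednesday + 0 = Wednesday.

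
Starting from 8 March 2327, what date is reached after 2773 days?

October 10, 2334

+366 (one year; includes Feb 29, 2328) → Mar 8, 2328 (2407 left).
+365 (one year) → Mar 8, 2329 (2042 left).
+365 (one year) → Mar 8, 2330 (1677 left).
+365 (one year) → Mar 8, 2331 (1312 left).
+366 (one year; includes Feb 29, 2332) → Mar 8, 2332 (946 left).
+365 (one year) → Mar 8, 2333 (581 left).
+365 (one year) → Mar 8, 2334 (216 left).
Mar has 31 days: +24 → Apr 1, 2334 (192 left).
Apr has 30 days: +30 → May 1, 2334 (162 left).
May has 31 days: +31 → Jun 1, 2334 (131 left).
Jun has 30 days: +30 → Jul 1, 2334 (101 left).
Jul has 31 days: +31 → Aug 1, 2334 (70 left).
Aug has 31 days: +31 → Sep 1, 2334 (39 left).
Sep has 30 days: +30 → Oct 1, 2334 (9 left).
+9 → Oct 10, 2334.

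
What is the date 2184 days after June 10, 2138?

+365 (one year) → Jun 10, 2139 (1819 left).
+366 (one year; includes Feb 29, 2140) → Jun 10, 2140 (1453 left).
+365 (one year) → Jun 10, 2141 (1088 left).
+365 (one year) → Jun 10, 2142 (723 left).
+365 (one year) → Jun 10, 2143 (358 left).
Jun has 30 days: +21 → Jul 1, 2143 (337 left).
Jul has 31 days: +31 → Aug 1, 2143 (306 left).
Aug has 31 days: +31 → Sep 1, 2143 (275 left).
Sep has 30 days: +30 → Oct 1, 2143 (245 left).
Oct has 31 days: +31 → Nov 1, 2143 (214 left).
Nov has 30 days: +30 → Dec 1, 2143 (184 left).
Dec has 31 days: +31 → Jan 1, 2144 (153 left).
Jan has 31 days: +31 → Feb 1, 2144 (122 left).
Feb has 29 days: +29 → Mar 1, 2144 (93 left).
Mar has 31 days: +31 → Apr 1, 2144 (62 left).
Apr has 30 days: +30 → May 1, 2144 (32 left).
May has 31 days: +31 → Jun 1, 2144 (1 left).
+1 → Jun 2, 2144.

June 2, 2144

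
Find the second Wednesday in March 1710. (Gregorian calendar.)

March 12, 1710

March 1, 1710 is a Saturday.
The first Wednesday is therefore March 5 (4 days later).
The second Wednesday is 5 + 1×7 = March 12.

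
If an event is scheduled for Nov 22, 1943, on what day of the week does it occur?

Monday

Doomsday rule: the anchor day for the 1900s is Wednesday. For year 43: 43÷12 = 3 r 7, and 7÷4 = 1, so 3+7+1 = 11.
Wednesday + 11 ≡ Sunday — that's 1943's doomsday.
In November the doomsday date is Nov 7.
Nov 22 is 15 days after Nov 7; 15 mod 7 = 1, so Sunday + 1 = Monday.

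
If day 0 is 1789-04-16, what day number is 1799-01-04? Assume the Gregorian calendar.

Apr 16, 1789 → Apr 16, 1790: 365 days.
Apr 16, 1790 → Apr 16, 1791: 365 days.
Apr 16, 1791 → Apr 16, 1792: 366 days (Feb 29, 1792 is in that span).
Apr 16, 1792 → Apr 16, 1793: 365 days.
Apr 16, 1793 → Apr 16, 1794: 365 days.
Apr 16, 1794 → Apr 16, 1795: 365 days.
Apr 16, 1795 → Apr 16, 1796: 366 days (Feb 29, 1796 is in that span).
Apr 16, 1796 → Apr 16, 1797: 365 days.
Apr 16, 1797 → Apr 16, 1798: 365 days.
Apr 16, 1798 → May 16, 1798: 30 days (April has 30).
May 16, 1798 → Jun 16, 1798: 31 days (May has 31).
Jun 16, 1798 → Jul 16, 1798: 30 days (June has 30).
Jul 16, 1798 → Aug 16, 1798: 31 days (July has 31).
Aug 16, 1798 → Sep 16, 1798: 31 days (August has 31).
Sep 16, 1798 → Oct 16, 1798: 30 days (September has 30).
Oct 16, 1798 → Nov 16, 1798: 31 days (October has 31).
Nov 16, 1798 → Dec 16, 1798: 30 days (November has 30).
Dec 16, 1798 → Jan 4, 1799: 19 days.
Total: 3550 days.

3550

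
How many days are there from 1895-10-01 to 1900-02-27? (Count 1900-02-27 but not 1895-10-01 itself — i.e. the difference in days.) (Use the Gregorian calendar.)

1610

Oct 1, 1895 → Oct 1, 1896: 366 days (Feb 29, 1896 is in that span).
Oct 1, 1896 → Oct 1, 1897: 365 days.
Oct 1, 1897 → Oct 1, 1898: 365 days.
Oct 1, 1898 → Oct 1, 1899: 365 days.
Oct 1, 1899 → Nov 1, 1899: 31 days (October has 31).
Nov 1, 1899 → Dec 1, 1899: 30 days (November has 30).
Dec 1, 1899 → Jan 1, 1900: 31 days (December has 31).
Jan 1, 1900 → Feb 1, 1900: 31 days (January has 31).
Feb 1, 1900 → Feb 27, 1900: 26 days.
Total: 1610 days.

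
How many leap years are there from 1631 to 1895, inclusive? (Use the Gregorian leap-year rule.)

64

Multiples of 4 in [1631,1895]: 66.
Of those, multiples of 100: 2 (not leap unless ÷400).
Multiples of 400: 0.
Leap years = 66 − 2 + 0 = 64.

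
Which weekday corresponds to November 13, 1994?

January 1, 1994 is a Saturday.
Jan 1, 1994 → Feb 1, 1994: 31 days (January has 31).
Feb 1, 1994 → Mar 1, 1994: 28 days (February has 28).
Mar 1, 1994 → Apr 1, 1994: 31 days (March has 31).
Apr 1, 1994 → May 1, 1994: 30 days (April has 30).
May 1, 1994 → Jun 1, 1994: 31 days (May has 31).
Jun 1, 1994 → Jul 1, 1994: 30 days (June has 30).
Jul 1, 1994 → Aug 1, 1994: 31 days (July has 31).
Aug 1, 1994 → Sep 1, 1994: 31 days (August has 31).
Sep 1, 1994 → Oct 1, 1994: 30 days (September has 30).
Oct 1, 1994 → Nov 1, 1994: 31 days (October has 31).
Nov 1, 1994 → Nov 13, 1994: 12 days.
Total: 316 days.
316 mod 7 = 1, so Saturday + 1 = Sunday.

Sunday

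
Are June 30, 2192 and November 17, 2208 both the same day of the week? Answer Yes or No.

From Jun 30, 2192 to Nov 17, 2208 is 5983 days.
5983 mod 7 = 5, so they are different weekdays.
(Jun 30, 2192 is a Saturday; Nov 17, 2208 is a Thursday.)

No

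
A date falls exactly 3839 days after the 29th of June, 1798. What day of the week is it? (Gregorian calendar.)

First find the weekday of Jun 29, 1798. Doomsday rule: the anchor day for the 1700s is Sunday. For year 98: 98÷12 = 8 r 2, and 2÷4 = 0, so 8+2+0 = 10.
Sunday + 10 ≡ Wednesday — that's 1798's doomsday.
In June the doomsday date is Jun 6.
Jun 29 is 23 days after Jun 6; 23 mod 7 = 2, so Wednesday + 2 = Friday.
3839 mod 7 = 3, so 3839 days after a Friday is Friday + 3 = Monday.

Monday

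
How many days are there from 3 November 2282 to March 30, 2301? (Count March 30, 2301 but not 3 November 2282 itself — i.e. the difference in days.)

6721

Nov 3, 2282 → Nov 3, 2283: 365 days.
Nov 3, 2283 → Nov 3, 2284: 366 days (Feb 29, 2284 is in that span).
Nov 3, 2284 → Nov 3, 2285: 365 days.
Nov 3, 2285 → Nov 3, 2286: 365 days.
Nov 3, 2286 → Nov 3, 2287: 365 days.
Nov 3, 2287 → Nov 3, 2288: 366 days (Feb 29, 2288 is in that span).
Nov 3, 2288 → Nov 3, 2289: 365 days.
Nov 3, 2289 → Nov 3, 2290: 365 days.
Nov 3, 2290 → Nov 3, 2291: 365 days.
Nov 3, 2291 → Nov 3, 2292: 366 days (Feb 29, 2292 is in that span).
Nov 3, 2292 → Nov 3, 2293: 365 days.
Nov 3, 2293 → Nov 3, 2294: 365 days.
Nov 3, 2294 → Nov 3, 2295: 365 days.
Nov 3, 2295 → Nov 3, 2296: 366 days (Feb 29, 2296 is in that span).
Nov 3, 2296 → Nov 3, 2297: 365 days.
Nov 3, 2297 → Nov 3, 2298: 365 days.
Nov 3, 2298 → Nov 3, 2299: 365 days.
Nov 3, 2299 → Nov 3, 2300: 365 days.
Nov 3, 2300 → Dec 3, 2300: 30 days (November has 30).
Dec 3, 2300 → Jan 3, 2301: 31 days (December has 31).
Jan 3, 2301 → Feb 3, 2301: 31 days (January has 31).
Feb 3, 2301 → Mar 3, 2301: 28 days (February has 28).
Mar 3, 2301 → Mar 30, 2301: 27 days.
Total: 6721 days.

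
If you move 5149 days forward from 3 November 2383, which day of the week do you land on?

Monday

First find the weekday of Nov 3, 2383. Doomsday rule: the anchor day for the 2300s is Wednesday. For year 83: 83÷12 = 6 r 11, and 11÷4 = 2, so 6+11+2 = 19.
Wednesday + 19 ≡ Monday — that's 2383's doomsday.
In November the doomsday date is Nov 7.
Nov 3 is 4 days before Nov 7; 4 mod 7 = 4, so Monday − 4 = Thursday.
5149 mod 7 = 4, so 5149 days after a Thursday is Thursday + 4 = Monday.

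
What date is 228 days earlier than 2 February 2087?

−2 → Jan 31, 2087 (end of Jan, 31 days; 226 left).
−31 → Dec 31, 2086 (end of Dec, 31 days; 195 left).
−31 → Nov 30, 2086 (end of Nov, 30 days; 164 left).
−30 → Oct 31, 2086 (end of Oct, 31 days; 134 left).
−31 → Sep 30, 2086 (end of Sep, 30 days; 103 left).
−30 → Aug 31, 2086 (end of Aug, 31 days; 73 left).
−31 → Jul 31, 2086 (end of Jul, 31 days; 42 left).
−31 → Jun 30, 2086 (end of Jun, 30 days; 11 left).
−11 → Jun 19, 2086.

June 19, 2086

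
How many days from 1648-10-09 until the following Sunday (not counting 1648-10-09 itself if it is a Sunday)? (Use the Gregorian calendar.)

2

Oct 9, 1648 is a Friday.
From Friday to the next Sunday is 2 days.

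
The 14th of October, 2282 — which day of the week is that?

Saturday

Doomsday rule: the anchor day for the 2200s is Friday. For year 82: 82÷12 = 6 r 10, and 10÷4 = 2, so 6+10+2 = 18.
Friday + 18 ≡ Tuesday — that's 2282's doomsday.
In October the doomsday date is Oct 10.
Oct 14 is 4 days after Oct 10; 4 mod 7 = 4, so Tuesday + 4 = Saturday.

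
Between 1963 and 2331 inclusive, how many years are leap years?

Multiples of 4 in [1963,2331]: 92.
Of those, multiples of 100: 4 (not leap unless ÷400).
Multiples of 400: 1.
Leap years = 92 − 4 + 1 = 89.

89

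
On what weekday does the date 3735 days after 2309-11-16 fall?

Saturday

Nov 16, 2309 is a Tuesday.
3735 mod 7 = 4, so 3735 days after a Tuesday is Tuesday + 4 = Saturday.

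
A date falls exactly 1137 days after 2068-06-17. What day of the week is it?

Jun 17, 2068 is a Sunday.
1137 mod 7 = 3, so 1137 days after a Sunday is Sunday + 3 = Wednesday.

Wednesday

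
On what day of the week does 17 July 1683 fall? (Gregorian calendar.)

Saturday

Doomsday rule: the anchor day for the 1600s is Tuesday. For year 83: 83÷12 = 6 r 11, and 11÷4 = 2, so 6+11+2 = 19.
Tuesday + 19 ≡ Sunday — that's 1683's doomsday.
In July the doomsday date is Jul 11.
Jul 17 is 6 days after Jul 11; 6 mod 7 = 6, so Sunday + 6 = Saturday.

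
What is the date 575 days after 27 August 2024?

+365 (one year) → Aug 27, 2025 (210 left).
Aug has 31 days: +5 → Sep 1, 2025 (205 left).
Sep has 30 days: +30 → Oct 1, 2025 (175 left).
Oct has 31 days: +31 → Nov 1, 2025 (144 left).
Nov has 30 days: +30 → Dec 1, 2025 (114 left).
Dec has 31 days: +31 → Jan 1, 2026 (83 left).
Jan has 31 days: +31 → Feb 1, 2026 (52 left).
Feb has 28 days: +28 → Mar 1, 2026 (24 left).
+24 → Mar 25, 2026.

March 25, 2026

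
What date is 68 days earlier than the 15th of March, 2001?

−15 → Feb 28, 2001 (end of Feb, 28 days; 53 left).
−28 → Jan 31, 2001 (end of Jan, 31 days; 25 left).
−25 → Jan 6, 2001.

January 6, 2001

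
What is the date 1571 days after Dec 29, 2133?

April 18, 2138

+365 (one year) → Dec 29, 2134 (1206 left).
+365 (one year) → Dec 29, 2135 (841 left).
+366 (one year; includes Feb 29, 2136) → Dec 29, 2136 (475 left).
+365 (one year) → Dec 29, 2137 (110 left).
Dec has 31 days: +3 → Jan 1, 2138 (107 left).
Jan has 31 days: +31 → Feb 1, 2138 (76 left).
Feb has 28 days: +28 → Mar 1, 2138 (48 left).
Mar has 31 days: +31 → Apr 1, 2138 (17 left).
+17 → Apr 18, 2138.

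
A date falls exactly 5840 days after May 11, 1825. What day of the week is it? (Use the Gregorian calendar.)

Friday

First find the weekday of May 11, 1825. Doomsday rule: the anchor day for the 1800s is Friday. For year 25: 25÷12 = 2 r 1, and 1÷4 = 0, so 2+1+0 = 3.
Friday + 3 ≡ Monday — that's 1825's doomsday.
In May the doomsday date is May 9.
May 11 is 2 days after May 9; 2 mod 7 = 2, so Monday + 2 = Wednesday.
5840 mod 7 = 2, so 5840 days after a Wednesday is Wednesday + 2 = Friday.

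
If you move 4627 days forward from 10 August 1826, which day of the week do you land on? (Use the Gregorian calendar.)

First find the weekday of Aug 10, 1826. Doomsday rule: the anchor day for the 1800s is Friday. For year 26: 26÷12 = 2 r 2, and 2÷4 = 0, so 2+2+0 = 4.
Friday + 4 ≡ Tuesday — that's 1826's doomsday.
In August the doomsday date is Aug 8.
Aug 10 is 2 days after Aug 8; 2 mod 7 = 2, so Tuesday + 2 = Thursday.
4627 mod 7 = 0, so 4627 days after a Thursday is Thursday + 0 = Thursday.

Thursday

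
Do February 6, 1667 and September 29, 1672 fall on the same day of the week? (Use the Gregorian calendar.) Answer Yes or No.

No

From Feb 6, 1667 to Sep 29, 1672 is 2062 days.
2062 mod 7 = 4, so they are different weekdays.
(Feb 6, 1667 is a Sunday; Sep 29, 1672 is a Thursday.)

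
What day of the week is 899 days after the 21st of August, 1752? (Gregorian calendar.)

First find the weekday of Aug 21, 1752. Doomsday rule: the anchor day for the 1700s is Sunday. For year 52: 52÷12 = 4 r 4, and 4÷4 = 1, so 4+4+1 = 9.
Sunday + 9 ≡ Tuesday — that's 1752's doomsday.
In August the doomsday date is Aug 8.
Aug 21 is 13 days after Aug 8; 13 mod 7 = 6, so Tuesday + 6 = Monday.
899 mod 7 = 3, so 899 days after a Monday is Monday + 3 = Thursday.

Thursday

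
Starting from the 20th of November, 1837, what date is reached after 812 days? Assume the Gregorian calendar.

February 10, 1840

+365 (one year) → Nov 20, 1838 (447 left).
+365 (one year) → Nov 20, 1839 (82 left).
Nov has 30 days: +11 → Dec 1, 1839 (71 left).
Dec has 31 days: +31 → Jan 1, 1840 (40 left).
Jan has 31 days: +31 → Feb 1, 1840 (9 left).
+9 → Feb 10, 1840.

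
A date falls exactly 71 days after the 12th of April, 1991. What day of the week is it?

First find the weekday of Apr 12, 1991. Doomsday rule: the anchor day for the 1900s is Wednesday. For year 91: 91÷12 = 7 r 7, and 7÷4 = 1, so 7+7+1 = 15.
Wednesday + 15 ≡ Thursday — that's 1991's doomsday.
In April the doomsday date is Apr 4.
Apr 12 is 8 days after Apr 4; 8 mod 7 = 1, so Thursday + 1 = Friday.
71 mod 7 = 1, so 71 days after a Friday is Friday + 1 = Saturday.

Saturday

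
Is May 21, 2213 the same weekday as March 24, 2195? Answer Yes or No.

From Mar 24, 2195 to May 21, 2213 is 6632 days.
6632 mod 7 = 3, so they are different weekdays.
(Mar 24, 2195 is a Tuesday; May 21, 2213 is a Friday.)

No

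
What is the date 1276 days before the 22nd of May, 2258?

November 23, 2254

−365 (one year) → May 22, 2257 (911 left).
−365 (one year) → May 22, 2256 (546 left).
−366 (one year; includes Feb 29, 2256) → May 22, 2255 (180 left).
−22 → Apr 30, 2255 (end of Apr, 30 days; 158 left).
−30 → Mar 31, 2255 (end of Mar, 31 days; 128 left).
−31 → Feb 28, 2255 (end of Feb, 28 days; 97 left).
−28 → Jan 31, 2255 (end of Jan, 31 days; 69 left).
−31 → Dec 31, 2254 (end of Dec, 31 days; 38 left).
−31 → Nov 30, 2254 (end of Nov, 30 days; 7 left).
−7 → Nov 23, 2254.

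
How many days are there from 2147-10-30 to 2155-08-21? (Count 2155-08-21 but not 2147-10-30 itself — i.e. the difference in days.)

2852

Oct 30, 2147 → Oct 30, 2148: 366 days (Feb 29, 2148 is in that span).
Oct 30, 2148 → Oct 30, 2149: 365 days.
Oct 30, 2149 → Oct 30, 2150: 365 days.
Oct 30, 2150 → Oct 30, 2151: 365 days.
Oct 30, 2151 → Oct 30, 2152: 366 days (Feb 29, 2152 is in that span).
Oct 30, 2152 → Oct 30, 2153: 365 days.
Oct 30, 2153 → Oct 30, 2154: 365 days.
Oct 30, 2154 → Nov 30, 2154: 31 days (October has 31).
Nov 30, 2154 → Dec 30, 2154: 30 days (November has 30).
Dec 30, 2154 → Jan 30, 2155: 31 days (December has 31).
Jan 30, 2155 → Feb 28, 2155: 29 days (January has 31).
Feb 28, 2155 → Mar 28, 2155: 28 days (February has 28).
Mar 28, 2155 → Apr 28, 2155: 31 days (March has 31).
Apr 28, 2155 → May 28, 2155: 30 days (April has 30).
May 28, 2155 → Jun 28, 2155: 31 days (May has 31).
Jun 28, 2155 → Jul 28, 2155: 30 days (June has 30).
Jul 28, 2155 → Aug 21, 2155: 24 days.
Total: 2852 days.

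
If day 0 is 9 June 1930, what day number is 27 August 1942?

Jun 9, 1930 → Jun 9, 1931: 365 days.
Jun 9, 1931 → Jun 9, 1932: 366 days (Feb 29, 1932 is in that span).
Jun 9, 1932 → Jun 9, 1933: 365 days.
Jun 9, 1933 → Jun 9, 1934: 365 days.
Jun 9, 1934 → Jun 9, 1935: 365 days.
Jun 9, 1935 → Jun 9, 1936: 366 days (Feb 29, 1936 is in that span).
Jun 9, 1936 → Jun 9, 1937: 365 days.
Jun 9, 1937 → Jun 9, 1938: 365 days.
Jun 9, 1938 → Jun 9, 1939: 365 days.
Jun 9, 1939 → Jun 9, 1940: 366 days (Feb 29, 1940 is in that span).
Jun 9, 1940 → Jun 9, 1941: 365 days.
Jun 9, 1941 → Jun 9, 1942: 365 days.
Jun 9, 1942 → Jul 9, 1942: 30 days (June has 30).
Jul 9, 1942 → Aug 9, 1942: 31 days (July has 31).
Aug 9, 1942 → Aug 27, 1942: 18 days.
Total: 4462 days.

4462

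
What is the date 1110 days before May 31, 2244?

May 17, 2241

−366 (one year; includes Feb 29, 2244) → May 31, 2243 (744 left).
−365 (one year) → May 31, 2242 (379 left).
−31 → Apr 30, 2242 (end of Apr, 30 days; 348 left).
−30 → Mar 31, 2242 (end of Mar, 31 days; 318 left).
−31 → Feb 28, 2242 (end of Feb, 28 days; 287 left).
−28 → Jan 31, 2242 (end of Jan, 31 days; 259 left).
−31 → Dec 31, 2241 (end of Dec, 31 days; 228 left).
−31 → Nov 30, 2241 (end of Nov, 30 days; 197 left).
−30 → Oct 31, 2241 (end of Oct, 31 days; 167 left).
−31 → Sep 30, 2241 (end of Sep, 30 days; 136 left).
−30 → Aug 31, 2241 (end of Aug, 31 days; 106 left).
−31 → Jul 31, 2241 (end of Jul, 31 days; 75 left).
−31 → Jun 30, 2241 (end of Jun, 30 days; 44 left).
−30 → May 31, 2241 (end of May, 31 days; 14 left).
−14 → May 17, 2241.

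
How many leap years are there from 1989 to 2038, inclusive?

Multiples of 4 in [1989,2038]: 12.
Of those, multiples of 100: 1 (not leap unless ÷400).
Multiples of 400: 1.
Leap years = 12 − 1 + 1 = 12.

12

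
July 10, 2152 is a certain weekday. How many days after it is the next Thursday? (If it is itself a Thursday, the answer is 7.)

3

Jul 10, 2152 is a Monday.
From Monday to the next Thursday is 3 days.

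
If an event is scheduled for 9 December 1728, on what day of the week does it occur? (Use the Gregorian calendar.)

Thursday

Doomsday rule: the anchor day for the 1700s is Sunday. For year 28: 28÷12 = 2 r 4, and 4÷4 = 1, so 2+4+1 = 7.
Sunday + 7 ≡ Sunday — that's 1728's doomsday.
In December the doomsday date is Dec 12.
Dec 9 is 3 days before Dec 12; 3 mod 7 = 3, so Sunday − 3 = Thursday.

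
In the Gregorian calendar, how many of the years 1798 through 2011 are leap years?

51

Multiples of 4 in [1798,2011]: 53.
Of those, multiples of 100: 3 (not leap unless ÷400).
Multiples of 400: 1.
Leap years = 53 − 3 + 1 = 51.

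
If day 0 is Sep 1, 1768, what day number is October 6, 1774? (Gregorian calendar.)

Sep 1, 1768 → Sep 1, 1769: 365 days.
Sep 1, 1769 → Sep 1, 1770: 365 days.
Sep 1, 1770 → Sep 1, 1771: 365 days.
Sep 1, 1771 → Sep 1, 1772: 366 days (Feb 29, 1772 is in that span).
Sep 1, 1772 → Sep 1, 1773: 365 days.
Sep 1, 1773 → Oct 1, 1773: 30 days (September has 30).
Oct 1, 1773 → Nov 1, 1773: 31 days (October has 31).
Nov 1, 1773 → Dec 1, 1773: 30 days (November has 30).
Dec 1, 1773 → Jan 1, 1774: 31 days (December has 31).
Jan 1, 1774 → Feb 1, 1774: 31 days (January has 31).
Feb 1, 1774 → Mar 1, 1774: 28 days (February has 28).
Mar 1, 1774 → Apr 1, 1774: 31 days (March has 31).
Apr 1, 1774 → May 1, 1774: 30 days (April has 30).
May 1, 1774 → Jun 1, 1774: 31 days (May has 31).
Jun 1, 1774 → Jul 1, 1774: 30 days (June has 30).
Jul 1, 1774 → Aug 1, 1774: 31 days (July has 31).
Aug 1, 1774 → Sep 1, 1774: 31 days (August has 31).
Sep 1, 1774 → Oct 1, 1774: 30 days (September has 30).
Oct 1, 1774 → Oct 6, 1774: 5 days.
Total: 2226 days.

2226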